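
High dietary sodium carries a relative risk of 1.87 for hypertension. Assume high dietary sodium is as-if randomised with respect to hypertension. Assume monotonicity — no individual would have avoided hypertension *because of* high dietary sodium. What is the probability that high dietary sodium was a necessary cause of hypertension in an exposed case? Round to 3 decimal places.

PN ≈ 0.465

Under exogeneity and monotonicity, PN = (RR − 1) / RR = 1 − 1/RR.
PN = (1.87 − 1) / 1.87 = 0.87 / 1.87 ≈ 0.4652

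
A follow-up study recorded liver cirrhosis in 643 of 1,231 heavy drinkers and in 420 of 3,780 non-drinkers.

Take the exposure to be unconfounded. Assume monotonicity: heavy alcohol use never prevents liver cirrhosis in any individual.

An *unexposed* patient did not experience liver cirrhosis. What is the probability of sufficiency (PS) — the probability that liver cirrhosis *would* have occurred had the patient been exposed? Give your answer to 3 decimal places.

PS ≈ 0.463

p₁ = P(outcome | exposed) = 643/1231 = 0.52234
p₀ = P(outcome | unexposed) = 420/3780 = 0.11111
Under exogeneity and monotonicity, PS = (p₁ − p₀) / (1 − p₀).
PS = (0.52234 − 0.11111) / (1 − 0.11111) = 0.41123 / 0.88889 ≈ 0.4626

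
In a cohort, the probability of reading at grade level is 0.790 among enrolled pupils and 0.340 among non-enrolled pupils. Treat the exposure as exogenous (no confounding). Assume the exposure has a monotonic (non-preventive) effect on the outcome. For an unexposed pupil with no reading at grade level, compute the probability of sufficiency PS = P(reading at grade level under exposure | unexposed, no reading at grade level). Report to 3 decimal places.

PS ≈ 0.682

Let p₁ = 0.79, p₀ = 0.34.
Under exogeneity and monotonicity, PS = (p₁ − p₀) / (1 − p₀).
PS = (0.79 − 0.34) / (1 − 0.34) = 0.45 / 0.66 ≈ 0.6818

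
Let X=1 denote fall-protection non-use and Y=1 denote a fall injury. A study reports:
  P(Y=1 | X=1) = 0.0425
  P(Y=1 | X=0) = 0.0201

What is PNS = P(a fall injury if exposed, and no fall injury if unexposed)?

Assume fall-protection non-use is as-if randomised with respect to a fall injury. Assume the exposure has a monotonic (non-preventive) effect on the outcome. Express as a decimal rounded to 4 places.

PNS ≈ 0.0224

Let p₁ = 0.0425, p₀ = 0.0201.
Under exogeneity and monotonicity, PNS = p₁ − p₀.
PNS = 0.0425 − 0.0201 = 0.0224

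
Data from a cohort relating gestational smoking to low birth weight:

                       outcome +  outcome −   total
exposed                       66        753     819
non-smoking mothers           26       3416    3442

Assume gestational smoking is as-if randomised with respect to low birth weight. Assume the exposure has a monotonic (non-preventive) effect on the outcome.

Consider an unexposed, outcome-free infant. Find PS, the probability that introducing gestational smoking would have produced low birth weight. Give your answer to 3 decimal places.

p₁ = P(outcome | exposed) = 66/819 = 0.080586
p₀ = P(outcome | unexposed) = 26/3442 = 0.0075537
Under exogeneity and monotonicity, PS = (p₁ − p₀) / (1 − p₀).
PS = (0.080586 − 0.0075537) / (1 − 0.0075537) = 0.073032 / 0.99245 ≈ 0.0736

PS ≈ 0.074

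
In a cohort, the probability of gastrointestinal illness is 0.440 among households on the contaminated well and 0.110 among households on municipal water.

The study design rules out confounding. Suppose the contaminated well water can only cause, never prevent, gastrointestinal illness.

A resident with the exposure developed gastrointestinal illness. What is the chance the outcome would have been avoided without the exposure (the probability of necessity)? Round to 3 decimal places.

PN ≈ 0.750

Let p₁ = 0.44, p₀ = 0.11.
Under exogeneity and monotonicity, PN = (p₁ − p₀) / p₁.
PN = (0.44 − 0.11) / 0.44 = 0.33 / 0.44 ≈ 0.7500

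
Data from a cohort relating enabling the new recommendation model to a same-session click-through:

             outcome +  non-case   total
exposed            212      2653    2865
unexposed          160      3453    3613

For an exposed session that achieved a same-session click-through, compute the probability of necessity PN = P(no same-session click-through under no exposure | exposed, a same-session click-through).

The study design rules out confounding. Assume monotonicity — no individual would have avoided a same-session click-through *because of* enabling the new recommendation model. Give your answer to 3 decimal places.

p₁ = P(outcome | exposed) = 212/2865 = 0.073997
p₀ = P(outcome | unexposed) = 160/3613 = 0.044285
Under exogeneity and monotonicity, PN = (p₁ − p₀)/p₁.
PN = (0.073997 − 0.044285) / 0.073997 ≈ 0.4015

PN ≈ 0.402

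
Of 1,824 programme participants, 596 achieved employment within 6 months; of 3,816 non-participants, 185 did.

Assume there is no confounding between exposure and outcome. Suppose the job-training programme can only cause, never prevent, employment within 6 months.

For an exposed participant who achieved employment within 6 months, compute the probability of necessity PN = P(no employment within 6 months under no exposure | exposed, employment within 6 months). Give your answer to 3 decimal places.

PN ≈ 0.852

p₁ = P(outcome | exposed) = 596/1824 = 0.32675
p₀ = P(outcome | unexposed) = 185/3816 = 0.04848
Under exogeneity and monotonicity, PN = (p₁ − p₀) / p₁.
PN = (0.32675 − 0.04848) / 0.32675 = 0.27827 / 0.32675 ≈ 0.8516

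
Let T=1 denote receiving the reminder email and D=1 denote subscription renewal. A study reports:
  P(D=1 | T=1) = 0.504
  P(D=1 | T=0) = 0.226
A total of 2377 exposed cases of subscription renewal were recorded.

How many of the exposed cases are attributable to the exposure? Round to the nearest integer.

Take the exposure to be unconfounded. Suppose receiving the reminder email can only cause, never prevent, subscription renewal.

about 1311 cases

Let p₁ = 0.504, p₀ = 0.226.
PN = (p₁ − p₀)/p₁ = (0.504 − 0.226) / 0.504 ≈ 0.55159.
Attributable cases ≈ PN × (exposed cases) = 0.55159 × 2377 ≈ 1311.12.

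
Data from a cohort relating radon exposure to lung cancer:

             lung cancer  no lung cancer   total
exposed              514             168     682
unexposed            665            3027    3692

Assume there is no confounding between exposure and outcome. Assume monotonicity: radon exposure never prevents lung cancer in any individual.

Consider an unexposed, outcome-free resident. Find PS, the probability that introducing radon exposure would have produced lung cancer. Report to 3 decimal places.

PS ≈ 0.700

p₁ = P(outcome | exposed) = 514/682 = 0.75367
p₀ = P(outcome | unexposed) = 665/3692 = 0.18012
Under exogeneity and monotonicity, PS = (p₁ − p₀) / (1 − p₀).
PS = (0.75367 − 0.18012) / (1 − 0.18012) = 0.57355 / 0.81988 ≈ 0.6995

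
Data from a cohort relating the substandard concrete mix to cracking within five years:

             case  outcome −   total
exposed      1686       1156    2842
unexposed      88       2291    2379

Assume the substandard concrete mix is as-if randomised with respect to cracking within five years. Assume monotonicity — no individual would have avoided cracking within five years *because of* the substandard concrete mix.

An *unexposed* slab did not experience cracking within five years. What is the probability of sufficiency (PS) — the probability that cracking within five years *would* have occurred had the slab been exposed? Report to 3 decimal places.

p₁ = P(outcome | exposed) = 1686/2842 = 0.59324
p₀ = P(outcome | unexposed) = 88/2379 = 0.03699
Under exogeneity and monotonicity, PS = (p₁ − p₀) / (1 − p₀).
PS = (0.59324 − 0.03699) / (1 − 0.03699) = 0.55625 / 0.96301 ≈ 0.5776

PS ≈ 0.578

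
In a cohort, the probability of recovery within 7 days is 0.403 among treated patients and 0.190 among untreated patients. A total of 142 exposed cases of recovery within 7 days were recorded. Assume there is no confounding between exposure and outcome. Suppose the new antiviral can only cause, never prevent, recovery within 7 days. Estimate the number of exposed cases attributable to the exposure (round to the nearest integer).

Let p₁ = 0.403, p₀ = 0.19.
PN = (p₁ − p₀)/p₁ = (0.403 − 0.19) / 0.403 ≈ 0.52854.
Attributable cases ≈ PN × (exposed cases) = 0.52854 × 142 ≈ 75.05.

about 75 cases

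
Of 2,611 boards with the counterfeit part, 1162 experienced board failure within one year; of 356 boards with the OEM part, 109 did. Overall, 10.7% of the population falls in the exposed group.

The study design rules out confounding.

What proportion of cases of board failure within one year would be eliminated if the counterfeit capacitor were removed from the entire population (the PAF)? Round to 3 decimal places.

PAF ≈ 0.046

p₁ = P(outcome | exposed) = 1162/2611 = 0.44504
p₀ = P(outcome | unexposed) = 109/356 = 0.30618
Overall risk P(Y=1) = π·p₁ + (1−π)·p₀ = 0.107×0.44504 + 0.893×0.30618 = 0.32104.
Under exogeneity, PAF = [P(Y=1) − p₀] / P(Y=1).
PAF = (0.32104 − 0.30618) / 0.32104 ≈ 0.0463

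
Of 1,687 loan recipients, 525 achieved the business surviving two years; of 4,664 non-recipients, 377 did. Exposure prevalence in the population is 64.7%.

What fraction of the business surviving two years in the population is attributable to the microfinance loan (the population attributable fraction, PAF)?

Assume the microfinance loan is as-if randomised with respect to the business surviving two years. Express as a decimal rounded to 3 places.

p₁ = P(outcome | exposed) = 525/1687 = 0.3112
p₀ = P(outcome | unexposed) = 377/4664 = 0.080832
Overall risk P(Y=1) = π·p₁ + (1−π)·p₀ = 0.647×0.3112 + 0.353×0.080832 = 0.22988.
Under exogeneity, PAF = [P(Y=1) − p₀] / P(Y=1).
PAF = (0.22988 − 0.080832) / 0.22988 ≈ 0.6484

PAF ≈ 0.648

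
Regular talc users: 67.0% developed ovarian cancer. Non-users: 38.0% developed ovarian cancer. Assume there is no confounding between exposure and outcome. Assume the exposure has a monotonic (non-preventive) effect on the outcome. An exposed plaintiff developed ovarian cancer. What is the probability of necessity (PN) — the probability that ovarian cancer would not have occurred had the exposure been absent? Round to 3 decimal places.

PN ≈ 0.433

p₁ = 0.67, p₀ = 0.38.
Under exogeneity and monotonicity, PN = (p₁ − p₀) / p₁.
PN = (0.67 − 0.38) / 0.67 = 0.29 / 0.67 ≈ 0.4328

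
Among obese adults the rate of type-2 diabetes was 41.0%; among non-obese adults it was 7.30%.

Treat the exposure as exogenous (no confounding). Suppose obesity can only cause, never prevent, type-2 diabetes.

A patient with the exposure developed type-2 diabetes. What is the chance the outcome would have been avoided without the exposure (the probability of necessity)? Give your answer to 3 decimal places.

p₁ = 0.41, p₀ = 0.073.
Under exogeneity and monotonicity, PN = (p₁ − p₀) / p₁.
PN = (0.41 − 0.073) / 0.41 = 0.337 / 0.41 ≈ 0.8220

PN ≈ 0.822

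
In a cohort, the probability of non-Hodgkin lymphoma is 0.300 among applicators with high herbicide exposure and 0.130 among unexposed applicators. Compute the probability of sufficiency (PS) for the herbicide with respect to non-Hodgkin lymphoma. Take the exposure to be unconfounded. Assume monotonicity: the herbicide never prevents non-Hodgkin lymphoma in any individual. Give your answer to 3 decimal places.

Let p₁ = 0.3, p₀ = 0.13.
Under exogeneity and monotonicity, PS = (p₁ − p₀) / (1 − p₀).
PS = (0.3 − 0.13) / (1 − 0.13) = 0.17 / 0.87 ≈ 0.1954

PS ≈ 0.195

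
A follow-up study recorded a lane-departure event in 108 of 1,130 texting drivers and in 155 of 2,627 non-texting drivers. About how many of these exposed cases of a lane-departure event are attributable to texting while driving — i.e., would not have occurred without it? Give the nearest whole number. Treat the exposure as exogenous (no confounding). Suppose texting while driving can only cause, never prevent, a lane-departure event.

about 41 cases

p₁ = P(outcome | exposed) = 108/1130 = 0.095575
p₀ = P(outcome | unexposed) = 155/2627 = 0.059003
PN = (p₁ − p₀)/p₁ = (0.095575 − 0.059003) / 0.095575 ≈ 0.38266.
Attributable cases ≈ PN × (exposed cases) = 0.38266 × 108 ≈ 41.33.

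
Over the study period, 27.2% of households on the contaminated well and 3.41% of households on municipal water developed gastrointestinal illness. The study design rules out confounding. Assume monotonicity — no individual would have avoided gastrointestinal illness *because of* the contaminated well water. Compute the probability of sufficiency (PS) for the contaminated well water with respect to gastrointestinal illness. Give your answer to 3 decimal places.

PS ≈ 0.246

p₁ = 0.272, p₀ = 0.0341.
Under exogeneity and monotonicity, PS = (p₁ − p₀) / (1 − p₀).
PS = (0.272 − 0.0341) / (1 − 0.0341) = 0.2379 / 0.9659 ≈ 0.2463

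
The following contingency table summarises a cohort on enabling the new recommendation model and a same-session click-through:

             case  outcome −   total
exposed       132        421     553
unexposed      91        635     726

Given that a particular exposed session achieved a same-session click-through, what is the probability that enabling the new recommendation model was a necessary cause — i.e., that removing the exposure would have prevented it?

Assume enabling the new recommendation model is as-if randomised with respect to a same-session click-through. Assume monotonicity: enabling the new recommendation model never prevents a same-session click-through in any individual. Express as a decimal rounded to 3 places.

PN ≈ 0.475

p₁ = P(outcome | exposed) = 132/553 = 0.2387
p₀ = P(outcome | unexposed) = 91/726 = 0.12534
Under exogeneity and monotonicity, PN = (p₁ − p₀) / p₁.
PN = (0.2387 − 0.12534) / 0.2387 = 0.11335 / 0.2387 ≈ 0.4749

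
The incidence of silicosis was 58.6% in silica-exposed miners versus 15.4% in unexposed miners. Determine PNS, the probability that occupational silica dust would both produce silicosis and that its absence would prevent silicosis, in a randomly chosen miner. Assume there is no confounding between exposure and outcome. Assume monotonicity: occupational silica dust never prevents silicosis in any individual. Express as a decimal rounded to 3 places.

p₁ = 0.586, p₀ = 0.154.
Under exogeneity and monotonicity, PNS = p₁ − p₀.
PNS = 0.586 − 0.154 = 0.432

PNS ≈ 0.432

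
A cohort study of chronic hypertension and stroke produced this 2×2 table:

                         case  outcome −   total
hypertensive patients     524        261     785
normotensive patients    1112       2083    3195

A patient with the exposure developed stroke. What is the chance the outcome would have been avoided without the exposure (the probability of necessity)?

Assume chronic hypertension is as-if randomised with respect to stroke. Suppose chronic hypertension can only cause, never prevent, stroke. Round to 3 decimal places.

PN ≈ 0.479

p₁ = P(outcome | exposed) = 524/785 = 0.66752
p₀ = P(outcome | unexposed) = 1112/3195 = 0.34804
Under exogeneity and monotonicity, PN = (p₁ − p₀)/p₁.
PN = (0.66752 − 0.34804) / 0.66752 ≈ 0.4786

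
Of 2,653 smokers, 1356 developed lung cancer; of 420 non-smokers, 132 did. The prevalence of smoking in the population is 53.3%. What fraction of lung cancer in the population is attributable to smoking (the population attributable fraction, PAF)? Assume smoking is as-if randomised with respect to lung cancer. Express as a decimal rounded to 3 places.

p₁ = P(outcome | exposed) = 1356/2653 = 0.51112
p₀ = P(outcome | unexposed) = 132/420 = 0.31429
Overall risk P(Y=1) = π·p₁ + (1−π)·p₀ = 0.533×0.51112 + 0.467×0.31429 = 0.4192.
Under exogeneity, PAF = [P(Y=1) − p₀] / P(Y=1).
PAF = (0.4192 − 0.31429) / 0.4192 ≈ 0.2503

PAF ≈ 0.250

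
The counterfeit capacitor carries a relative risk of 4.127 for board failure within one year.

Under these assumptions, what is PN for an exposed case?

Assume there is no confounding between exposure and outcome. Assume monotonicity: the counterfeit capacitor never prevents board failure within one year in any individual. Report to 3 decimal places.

Under exogeneity and monotonicity, PN = (RR − 1) / RR = 1 − 1/RR.
PN = (4.127 − 1) / 4.127 = 3.127 / 4.127 ≈ 0.7577

PN ≈ 0.758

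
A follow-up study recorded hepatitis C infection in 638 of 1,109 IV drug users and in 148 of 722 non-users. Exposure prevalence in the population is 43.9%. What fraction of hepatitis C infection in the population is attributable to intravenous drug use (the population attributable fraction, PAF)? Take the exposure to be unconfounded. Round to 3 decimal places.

p₁ = P(outcome | exposed) = 638/1109 = 0.57529
p₀ = P(outcome | unexposed) = 148/722 = 0.20499
Overall risk P(Y=1) = π·p₁ + (1−π)·p₀ = 0.439×0.57529 + 0.561×0.20499 = 0.36755.
Under exogeneity, PAF = [P(Y=1) − p₀] / P(Y=1).
PAF = (0.36755 − 0.20499) / 0.36755 ≈ 0.4423

PAF ≈ 0.442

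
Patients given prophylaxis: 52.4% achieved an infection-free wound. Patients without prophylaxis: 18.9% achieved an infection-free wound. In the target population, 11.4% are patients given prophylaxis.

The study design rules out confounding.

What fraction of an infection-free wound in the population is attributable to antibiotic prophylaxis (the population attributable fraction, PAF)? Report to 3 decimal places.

PAF ≈ 0.168

p₁ = 0.524, p₀ = 0.189.
Overall risk P(Y=1) = π·p₁ + (1−π)·p₀ = 0.114×0.524 + 0.886×0.189 = 0.22719.
Under exogeneity, PAF = [P(Y=1) − p₀] / P(Y=1).
PAF = (0.22719 − 0.189) / 0.22719 ≈ 0.1681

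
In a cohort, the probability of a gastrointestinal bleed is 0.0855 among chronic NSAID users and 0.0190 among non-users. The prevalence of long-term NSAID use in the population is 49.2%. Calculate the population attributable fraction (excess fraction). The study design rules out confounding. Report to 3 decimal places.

Let p₁ = 0.0855, p₀ = 0.019.
Overall risk P(Y=1) = π·p₁ + (1−π)·p₀ = 0.492×0.0855 + 0.508×0.019 = 0.051718.
Under exogeneity, PAF = [P(Y=1) − p₀] / P(Y=1).
PAF = (0.051718 − 0.019) / 0.051718 ≈ 0.6326

PAF ≈ 0.633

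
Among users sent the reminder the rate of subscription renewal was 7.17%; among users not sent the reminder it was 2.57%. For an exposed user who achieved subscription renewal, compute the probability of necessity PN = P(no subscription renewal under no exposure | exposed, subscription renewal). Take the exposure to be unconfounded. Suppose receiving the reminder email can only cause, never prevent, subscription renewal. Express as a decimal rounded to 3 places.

p₁ = 0.0717, p₀ = 0.0257.
Under exogeneity and monotonicity, PN = (p₁ − p₀) / p₁.
PN = (0.0717 − 0.0257) / 0.0717 = 0.046 / 0.0717 ≈ 0.6416

PN ≈ 0.642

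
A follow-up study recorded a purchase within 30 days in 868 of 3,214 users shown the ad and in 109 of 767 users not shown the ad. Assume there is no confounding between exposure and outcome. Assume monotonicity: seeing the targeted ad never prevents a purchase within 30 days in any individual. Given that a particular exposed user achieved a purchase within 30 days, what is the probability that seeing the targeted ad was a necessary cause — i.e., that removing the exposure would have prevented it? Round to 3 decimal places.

PN ≈ 0.474

p₁ = P(outcome | exposed) = 868/3214 = 0.27007
p₀ = P(outcome | unexposed) = 109/767 = 0.14211
Under exogeneity and monotonicity, PN = (p₁ − p₀) / p₁.
PN = (0.27007 − 0.14211) / 0.27007 = 0.12796 / 0.27007 ≈ 0.4738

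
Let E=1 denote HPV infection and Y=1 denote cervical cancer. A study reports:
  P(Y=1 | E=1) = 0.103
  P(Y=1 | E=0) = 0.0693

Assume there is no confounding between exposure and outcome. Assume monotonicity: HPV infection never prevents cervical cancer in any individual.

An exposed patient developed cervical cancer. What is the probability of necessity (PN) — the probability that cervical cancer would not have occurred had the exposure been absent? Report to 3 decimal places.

PN ≈ 0.327

Let p₁ = 0.103, p₀ = 0.0693.
Under exogeneity and monotonicity, PN = (p₁ − p₀) / p₁.
PN = (0.103 − 0.0693) / 0.103 = 0.0337 / 0.103 ≈ 0.3272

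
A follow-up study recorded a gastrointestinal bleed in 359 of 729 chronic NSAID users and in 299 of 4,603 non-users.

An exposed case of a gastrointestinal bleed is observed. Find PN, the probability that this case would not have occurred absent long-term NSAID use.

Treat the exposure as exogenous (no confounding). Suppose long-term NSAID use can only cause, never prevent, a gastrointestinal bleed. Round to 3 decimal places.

p₁ = P(outcome | exposed) = 359/729 = 0.49246
p₀ = P(outcome | unexposed) = 299/4603 = 0.064958
Under exogeneity and monotonicity, PN = (p₁ − p₀) / p₁.
PN = (0.49246 − 0.064958) / 0.49246 = 0.4275 / 0.49246 ≈ 0.8681

PN ≈ 0.868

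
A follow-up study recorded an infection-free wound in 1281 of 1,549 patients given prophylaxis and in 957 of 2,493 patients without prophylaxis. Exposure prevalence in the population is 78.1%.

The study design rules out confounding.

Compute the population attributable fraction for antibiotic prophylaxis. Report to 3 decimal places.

p₁ = P(outcome | exposed) = 1281/1549 = 0.82699
p₀ = P(outcome | unexposed) = 957/2493 = 0.38387
Overall risk P(Y=1) = π·p₁ + (1−π)·p₀ = 0.781×0.82699 + 0.219×0.38387 = 0.72994.
Under exogeneity, PAF = [P(Y=1) − p₀] / P(Y=1).
PAF = (0.72994 − 0.38387) / 0.72994 ≈ 0.4741

PAF ≈ 0.474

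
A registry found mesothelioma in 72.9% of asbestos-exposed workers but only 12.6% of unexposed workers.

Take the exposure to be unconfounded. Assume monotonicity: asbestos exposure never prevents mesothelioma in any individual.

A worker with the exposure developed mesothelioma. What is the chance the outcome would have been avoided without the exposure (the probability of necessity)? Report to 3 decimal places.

p₁ = 0.729, p₀ = 0.126.
Under exogeneity and monotonicity, PN = (p₁ − p₀) / p₁.
PN = (0.729 − 0.126) / 0.729 = 0.603 / 0.729 ≈ 0.8272

PN ≈ 0.827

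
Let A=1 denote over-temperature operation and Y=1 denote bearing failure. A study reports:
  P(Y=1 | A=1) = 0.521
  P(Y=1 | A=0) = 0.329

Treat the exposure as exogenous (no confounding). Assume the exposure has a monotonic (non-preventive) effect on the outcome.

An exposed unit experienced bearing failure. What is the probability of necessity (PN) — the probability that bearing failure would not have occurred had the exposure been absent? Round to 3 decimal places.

PN ≈ 0.369

Let p₁ = 0.521, p₀ = 0.329.
Under exogeneity and monotonicity, PN = (p₁ − p₀) / p₁.
PN = (0.521 − 0.329) / 0.521 = 0.192 / 0.521 ≈ 0.3685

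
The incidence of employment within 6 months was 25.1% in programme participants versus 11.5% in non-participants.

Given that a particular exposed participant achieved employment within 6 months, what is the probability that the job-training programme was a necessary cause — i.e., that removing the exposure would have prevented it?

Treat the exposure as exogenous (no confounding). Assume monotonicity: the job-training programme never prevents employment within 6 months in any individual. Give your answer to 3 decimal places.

PN ≈ 0.542

p₁ = 0.251, p₀ = 0.115.
Under exogeneity and monotonicity, PN = (p₁ − p₀) / p₁.
PN = (0.251 − 0.115) / 0.251 = 0.136 / 0.251 ≈ 0.5418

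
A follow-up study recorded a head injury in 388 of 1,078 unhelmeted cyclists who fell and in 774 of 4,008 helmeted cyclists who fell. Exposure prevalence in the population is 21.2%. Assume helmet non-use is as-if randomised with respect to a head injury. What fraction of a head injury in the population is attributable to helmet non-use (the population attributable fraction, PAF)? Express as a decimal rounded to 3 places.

p₁ = P(outcome | exposed) = 388/1078 = 0.35993
p₀ = P(outcome | unexposed) = 774/4008 = 0.19311
Overall risk P(Y=1) = π·p₁ + (1−π)·p₀ = 0.212×0.35993 + 0.788×0.19311 = 0.22848.
Under exogeneity, PAF = [P(Y=1) − p₀] / P(Y=1).
PAF = (0.22848 − 0.19311) / 0.22848 ≈ 0.1548

PAF ≈ 0.155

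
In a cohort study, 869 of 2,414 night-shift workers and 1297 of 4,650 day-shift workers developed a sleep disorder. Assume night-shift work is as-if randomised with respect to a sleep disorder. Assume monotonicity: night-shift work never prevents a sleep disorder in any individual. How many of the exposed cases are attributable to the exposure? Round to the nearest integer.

p₁ = P(outcome | exposed) = 869/2414 = 0.35998
p₀ = P(outcome | unexposed) = 1297/4650 = 0.27892
PN = (p₁ − p₀)/p₁ = (0.35998 − 0.27892) / 0.35998 ≈ 0.22517.
Attributable cases ≈ PN × (exposed cases) = 0.22517 × 869 ≈ 195.68.

about 196 cases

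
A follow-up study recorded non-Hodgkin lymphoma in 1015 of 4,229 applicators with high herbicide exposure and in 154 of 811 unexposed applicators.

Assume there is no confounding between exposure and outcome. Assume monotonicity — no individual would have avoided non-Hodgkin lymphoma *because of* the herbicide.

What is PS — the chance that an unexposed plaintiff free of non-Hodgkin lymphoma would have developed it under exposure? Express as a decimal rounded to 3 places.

PS ≈ 0.062

p₁ = P(outcome | exposed) = 1015/4229 = 0.24001
p₀ = P(outcome | unexposed) = 154/811 = 0.18989
Under exogeneity and monotonicity, PS = (p₁ − p₀) / (1 − p₀).
PS = (0.24001 − 0.18989) / (1 − 0.18989) = 0.05012 / 0.81011 ≈ 0.0619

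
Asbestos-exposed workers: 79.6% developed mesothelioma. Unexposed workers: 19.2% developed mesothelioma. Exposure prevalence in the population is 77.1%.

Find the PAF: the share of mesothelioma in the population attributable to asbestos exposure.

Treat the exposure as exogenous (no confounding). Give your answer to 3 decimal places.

p₁ = 0.796, p₀ = 0.192.
Overall risk P(Y=1) = π·p₁ + (1−π)·p₀ = 0.771×0.796 + 0.229×0.192 = 0.65768.
Under exogeneity, PAF = [P(Y=1) − p₀] / P(Y=1).
PAF = (0.65768 − 0.192) / 0.65768 ≈ 0.7081

PAF ≈ 0.708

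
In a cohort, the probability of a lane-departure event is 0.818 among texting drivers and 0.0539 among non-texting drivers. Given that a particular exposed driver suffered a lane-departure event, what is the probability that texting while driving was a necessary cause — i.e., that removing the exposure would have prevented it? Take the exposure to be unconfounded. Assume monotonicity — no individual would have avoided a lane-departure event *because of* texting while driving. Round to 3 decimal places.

PN ≈ 0.934

Let p₁ = 0.818, p₀ = 0.0539.
Under exogeneity and monotonicity, PN = (p₁ − p₀) / p₁.
PN = (0.818 − 0.0539) / 0.818 = 0.7641 / 0.818 ≈ 0.9341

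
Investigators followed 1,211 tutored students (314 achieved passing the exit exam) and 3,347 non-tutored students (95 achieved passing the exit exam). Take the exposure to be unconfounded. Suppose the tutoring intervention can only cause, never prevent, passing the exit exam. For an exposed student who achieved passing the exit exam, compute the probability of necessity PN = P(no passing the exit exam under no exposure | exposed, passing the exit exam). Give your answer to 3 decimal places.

p₁ = P(outcome | exposed) = 314/1211 = 0.25929
p₀ = P(outcome | unexposed) = 95/3347 = 0.028384
Under exogeneity and monotonicity, PN = (p₁ − p₀) / p₁.
PN = (0.25929 − 0.028384) / 0.25929 = 0.23091 / 0.25929 ≈ 0.8905

PN ≈ 0.891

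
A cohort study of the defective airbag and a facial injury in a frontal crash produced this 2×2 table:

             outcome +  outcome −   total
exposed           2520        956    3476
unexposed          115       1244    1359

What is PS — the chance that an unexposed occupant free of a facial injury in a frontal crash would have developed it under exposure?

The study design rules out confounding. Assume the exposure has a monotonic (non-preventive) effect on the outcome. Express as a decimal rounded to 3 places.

PS ≈ 0.700

p₁ = P(outcome | exposed) = 2520/3476 = 0.72497
p₀ = P(outcome | unexposed) = 115/1359 = 0.084621
Under exogeneity and monotonicity, PS = (p₁ − p₀)/(1 − p₀).
PS = (0.72497 − 0.084621) / 0.91538 ≈ 0.6995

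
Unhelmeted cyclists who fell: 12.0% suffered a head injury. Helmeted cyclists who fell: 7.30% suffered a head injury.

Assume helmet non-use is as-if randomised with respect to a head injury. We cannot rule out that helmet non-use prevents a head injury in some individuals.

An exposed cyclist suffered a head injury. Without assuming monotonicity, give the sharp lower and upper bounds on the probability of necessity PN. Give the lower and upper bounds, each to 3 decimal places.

0.392 ≤ PN ≤ 1.000

p₁ = 0.12, p₀ = 0.073.
Under exogeneity alone the bounds on PN are max{0,(p₁−p₀)/p₁} ≤ PN ≤ min{1,(1−p₀)/p₁}.
  lower = (p₁ − p₀)/p₁ = 0.047 / 0.12 ≈ 0.3917
  upper = min{1, (1 − p₀)/p₁} = 0.927 / 0.12 ≈ 7.7250 → capped at 1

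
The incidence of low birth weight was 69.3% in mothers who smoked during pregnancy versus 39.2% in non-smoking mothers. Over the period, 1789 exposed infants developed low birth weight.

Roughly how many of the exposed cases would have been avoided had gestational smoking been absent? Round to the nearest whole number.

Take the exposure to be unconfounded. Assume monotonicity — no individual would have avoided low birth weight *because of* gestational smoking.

about 777 cases

p₁ = 0.693, p₀ = 0.392.
PN = (p₁ − p₀)/p₁ = (0.693 − 0.392) / 0.693 ≈ 0.43434.
Attributable cases ≈ PN × (exposed cases) = 0.43434 × 1789 ≈ 777.04.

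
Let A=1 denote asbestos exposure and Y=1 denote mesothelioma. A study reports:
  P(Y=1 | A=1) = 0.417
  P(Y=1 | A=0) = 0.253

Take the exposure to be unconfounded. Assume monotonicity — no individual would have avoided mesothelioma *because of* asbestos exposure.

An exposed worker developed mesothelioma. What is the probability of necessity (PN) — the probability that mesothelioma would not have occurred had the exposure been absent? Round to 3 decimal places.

PN ≈ 0.393

Let p₁ = 0.417, p₀ = 0.253.
Under exogeneity and monotonicity, PN = (p₁ − p₀) / p₁.
PN = (0.417 − 0.253) / 0.417 = 0.164 / 0.417 ≈ 0.3933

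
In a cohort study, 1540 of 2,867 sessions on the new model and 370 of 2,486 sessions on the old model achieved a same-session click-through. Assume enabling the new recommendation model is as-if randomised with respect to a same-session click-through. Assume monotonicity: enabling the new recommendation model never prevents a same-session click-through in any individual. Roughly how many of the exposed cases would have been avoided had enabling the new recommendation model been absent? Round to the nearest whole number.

p₁ = P(outcome | exposed) = 1540/2867 = 0.53715
p₀ = P(outcome | unexposed) = 370/2486 = 0.14883
PN = (p₁ − p₀)/p₁ = (0.53715 − 0.14883) / 0.53715 ≈ 0.72292.
Attributable cases ≈ PN × (exposed cases) = 0.72292 × 1540 ≈ 1113.29.

about 1113 cases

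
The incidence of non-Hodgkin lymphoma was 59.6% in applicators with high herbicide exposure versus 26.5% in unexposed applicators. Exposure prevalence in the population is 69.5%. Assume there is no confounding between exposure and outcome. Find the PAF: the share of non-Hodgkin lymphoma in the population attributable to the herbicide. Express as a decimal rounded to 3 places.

p₁ = 0.596, p₀ = 0.265.
Overall risk P(Y=1) = π·p₁ + (1−π)·p₀ = 0.695×0.596 + 0.305×0.265 = 0.49505.
Under exogeneity, PAF = [P(Y=1) − p₀] / P(Y=1).
PAF = (0.49505 − 0.265) / 0.49505 ≈ 0.4647

PAF ≈ 0.465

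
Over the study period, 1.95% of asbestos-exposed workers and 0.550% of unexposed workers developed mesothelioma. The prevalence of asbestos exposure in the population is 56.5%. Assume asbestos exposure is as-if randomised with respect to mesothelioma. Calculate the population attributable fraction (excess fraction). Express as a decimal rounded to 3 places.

PAF ≈ 0.590

p₁ = 0.0195, p₀ = 0.0055.
Overall risk P(Y=1) = π·p₁ + (1−π)·p₀ = 0.565×0.0195 + 0.435×0.0055 = 0.01341.
Under exogeneity, PAF = [P(Y=1) − p₀] / P(Y=1).
PAF = (0.01341 − 0.0055) / 0.01341 ≈ 0.5899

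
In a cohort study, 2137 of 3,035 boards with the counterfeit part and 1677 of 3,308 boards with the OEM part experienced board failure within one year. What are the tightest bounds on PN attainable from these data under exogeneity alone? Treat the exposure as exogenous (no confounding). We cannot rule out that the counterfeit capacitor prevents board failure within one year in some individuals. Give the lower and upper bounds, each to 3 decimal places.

0.280 ≤ PN ≤ 0.700

p₁ = P(outcome | exposed) = 2137/3035 = 0.70412
p₀ = P(outcome | unexposed) = 1677/3308 = 0.50695
Under exogeneity alone the bounds on PN are max{0,(p₁−p₀)/p₁} ≤ PN ≤ min{1,(1−p₀)/p₁}.
  lower = (p₁ − p₀)/p₁ = 0.19717 / 0.70412 ≈ 0.2800
  upper = min{1, (1 − p₀)/p₁} = 0.49305 / 0.70412 ≈ 0.7002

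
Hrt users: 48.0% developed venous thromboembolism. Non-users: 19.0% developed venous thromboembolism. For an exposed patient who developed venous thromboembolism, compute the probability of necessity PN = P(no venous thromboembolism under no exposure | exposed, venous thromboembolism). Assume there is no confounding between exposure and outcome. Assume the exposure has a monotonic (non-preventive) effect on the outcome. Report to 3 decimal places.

p₁ = 0.48, p₀ = 0.19.
Under exogeneity and monotonicity, PN = (p₁ − p₀) / p₁.
PN = (0.48 − 0.19) / 0.48 = 0.29 / 0.48 ≈ 0.6042

PN ≈ 0.604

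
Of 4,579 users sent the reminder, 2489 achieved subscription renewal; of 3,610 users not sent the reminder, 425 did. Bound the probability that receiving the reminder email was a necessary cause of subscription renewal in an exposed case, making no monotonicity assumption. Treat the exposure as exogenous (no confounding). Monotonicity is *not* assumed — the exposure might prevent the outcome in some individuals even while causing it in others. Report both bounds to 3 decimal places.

0.783 ≤ PN ≤ 1.000

p₁ = P(outcome | exposed) = 2489/4579 = 0.54357
p₀ = P(outcome | unexposed) = 425/3610 = 0.11773
Under exogeneity alone the bounds on PN are max{0,(p₁−p₀)/p₁} ≤ PN ≤ min{1,(1−p₀)/p₁}.
  lower = (p₁ − p₀)/p₁ = 0.42584 / 0.54357 ≈ 0.7834
  upper = min{1, (1 − p₀)/p₁} = 0.88227 / 0.54357 ≈ 1.6231 → capped at 1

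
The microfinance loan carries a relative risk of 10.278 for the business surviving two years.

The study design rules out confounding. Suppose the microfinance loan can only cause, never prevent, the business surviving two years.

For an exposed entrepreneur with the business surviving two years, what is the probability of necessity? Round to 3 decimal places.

Under exogeneity and monotonicity, PN = (RR − 1) / RR = 1 − 1/RR.
PN = (10.278 − 1) / 10.278 = 9.278 / 10.278 ≈ 0.9027

PN ≈ 0.903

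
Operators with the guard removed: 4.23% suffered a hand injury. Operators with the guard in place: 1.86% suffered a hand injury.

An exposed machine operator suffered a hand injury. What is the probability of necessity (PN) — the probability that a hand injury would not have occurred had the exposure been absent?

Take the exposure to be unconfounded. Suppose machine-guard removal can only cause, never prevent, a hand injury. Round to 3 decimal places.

PN ≈ 0.560

p₁ = 0.0423, p₀ = 0.0186.
Under exogeneity and monotonicity, PN = (p₁ − p₀) / p₁.
PN = (0.0423 − 0.0186) / 0.0423 = 0.0237 / 0.0423 ≈ 0.5603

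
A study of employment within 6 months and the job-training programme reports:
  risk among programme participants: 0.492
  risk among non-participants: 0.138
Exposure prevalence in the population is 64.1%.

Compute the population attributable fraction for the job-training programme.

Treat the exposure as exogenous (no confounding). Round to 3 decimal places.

PAF ≈ 0.622

Let p₁ = 0.492, p₀ = 0.138.
Overall risk P(Y=1) = π·p₁ + (1−π)·p₀ = 0.641×0.492 + 0.359×0.138 = 0.36491.
Under exogeneity, PAF = [P(Y=1) − p₀] / P(Y=1).
PAF = (0.36491 − 0.138) / 0.36491 ≈ 0.6218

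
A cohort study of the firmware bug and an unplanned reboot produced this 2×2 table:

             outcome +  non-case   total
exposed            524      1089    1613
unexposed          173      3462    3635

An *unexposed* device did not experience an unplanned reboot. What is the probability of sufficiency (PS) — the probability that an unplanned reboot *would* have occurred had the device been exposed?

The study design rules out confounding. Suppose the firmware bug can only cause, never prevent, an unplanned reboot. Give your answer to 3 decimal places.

PS ≈ 0.291

p₁ = P(outcome | exposed) = 524/1613 = 0.32486
p₀ = P(outcome | unexposed) = 173/3635 = 0.047593
Under exogeneity and monotonicity, PS = (p₁ − p₀)/(1 − p₀).
PS = (0.32486 − 0.047593) / 0.95241 ≈ 0.2911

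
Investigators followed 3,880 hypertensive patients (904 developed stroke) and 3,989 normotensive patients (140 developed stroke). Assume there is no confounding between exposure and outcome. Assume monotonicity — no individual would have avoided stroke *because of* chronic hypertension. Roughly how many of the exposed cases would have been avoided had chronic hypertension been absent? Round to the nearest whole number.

about 768 cases

p₁ = P(outcome | exposed) = 904/3880 = 0.23299
p₀ = P(outcome | unexposed) = 140/3989 = 0.035097
PN = (p₁ − p₀)/p₁ = (0.23299 − 0.035097) / 0.23299 ≈ 0.84936.
Attributable cases ≈ PN × (exposed cases) = 0.84936 × 904 ≈ 767.83.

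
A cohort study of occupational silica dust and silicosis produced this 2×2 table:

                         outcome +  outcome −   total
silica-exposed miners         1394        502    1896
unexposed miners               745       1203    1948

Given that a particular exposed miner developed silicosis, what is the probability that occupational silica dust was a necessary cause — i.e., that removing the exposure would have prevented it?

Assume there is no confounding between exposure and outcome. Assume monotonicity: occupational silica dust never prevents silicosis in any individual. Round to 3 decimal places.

PN ≈ 0.480

p₁ = P(outcome | exposed) = 1394/1896 = 0.73523
p₀ = P(outcome | unexposed) = 745/1948 = 0.38244
Under exogeneity and monotonicity, PN = (p₁ − p₀)/p₁.
PN = (0.73523 − 0.38244) / 0.73523 ≈ 0.4798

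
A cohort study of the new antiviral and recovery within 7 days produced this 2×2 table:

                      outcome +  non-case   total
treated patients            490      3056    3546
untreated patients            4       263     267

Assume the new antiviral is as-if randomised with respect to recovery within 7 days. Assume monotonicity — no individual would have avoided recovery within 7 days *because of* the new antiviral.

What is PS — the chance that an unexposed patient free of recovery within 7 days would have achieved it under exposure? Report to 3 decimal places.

p₁ = P(outcome | exposed) = 490/3546 = 0.13818
p₀ = P(outcome | unexposed) = 4/267 = 0.014981
Under exogeneity and monotonicity, PS = (p₁ − p₀)/(1 − p₀).
PS = (0.13818 − 0.014981) / 0.98502 ≈ 0.1251

PS ≈ 0.125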